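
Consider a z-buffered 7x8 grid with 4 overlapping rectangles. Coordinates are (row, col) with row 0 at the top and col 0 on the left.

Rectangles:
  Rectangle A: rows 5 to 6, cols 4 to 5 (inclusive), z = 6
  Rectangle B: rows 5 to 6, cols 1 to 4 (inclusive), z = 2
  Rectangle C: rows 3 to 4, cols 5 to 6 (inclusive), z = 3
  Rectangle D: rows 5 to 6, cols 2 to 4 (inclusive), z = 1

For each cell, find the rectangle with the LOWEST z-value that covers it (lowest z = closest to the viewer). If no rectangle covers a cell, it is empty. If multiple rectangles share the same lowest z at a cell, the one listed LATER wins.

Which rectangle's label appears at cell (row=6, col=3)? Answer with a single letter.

Answer: D

Derivation:
Check cell (6,3):
  A: rows 5-6 cols 4-5 -> outside (col miss)
  B: rows 5-6 cols 1-4 z=2 -> covers; best now B (z=2)
  C: rows 3-4 cols 5-6 -> outside (row miss)
  D: rows 5-6 cols 2-4 z=1 -> covers; best now D (z=1)
Winner: D at z=1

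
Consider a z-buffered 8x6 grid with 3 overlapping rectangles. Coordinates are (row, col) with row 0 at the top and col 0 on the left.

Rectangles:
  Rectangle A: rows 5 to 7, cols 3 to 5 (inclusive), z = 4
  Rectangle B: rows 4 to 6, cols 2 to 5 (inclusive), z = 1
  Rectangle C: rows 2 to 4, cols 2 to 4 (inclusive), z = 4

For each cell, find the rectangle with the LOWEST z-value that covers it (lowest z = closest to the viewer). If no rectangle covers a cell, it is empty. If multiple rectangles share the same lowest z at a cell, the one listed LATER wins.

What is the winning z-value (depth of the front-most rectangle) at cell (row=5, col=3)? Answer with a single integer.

Check cell (5,3):
  A: rows 5-7 cols 3-5 z=4 -> covers; best now A (z=4)
  B: rows 4-6 cols 2-5 z=1 -> covers; best now B (z=1)
  C: rows 2-4 cols 2-4 -> outside (row miss)
Winner: B at z=1

Answer: 1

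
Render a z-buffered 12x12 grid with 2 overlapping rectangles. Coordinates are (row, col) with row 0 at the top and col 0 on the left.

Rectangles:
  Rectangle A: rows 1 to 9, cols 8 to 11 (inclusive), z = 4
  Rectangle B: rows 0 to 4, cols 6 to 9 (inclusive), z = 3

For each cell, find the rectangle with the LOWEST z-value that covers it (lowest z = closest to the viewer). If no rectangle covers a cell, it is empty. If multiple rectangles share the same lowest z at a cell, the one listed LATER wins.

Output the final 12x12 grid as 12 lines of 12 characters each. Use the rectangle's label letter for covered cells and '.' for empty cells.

......BBBB..
......BBBBAA
......BBBBAA
......BBBBAA
......BBBBAA
........AAAA
........AAAA
........AAAA
........AAAA
........AAAA
............
............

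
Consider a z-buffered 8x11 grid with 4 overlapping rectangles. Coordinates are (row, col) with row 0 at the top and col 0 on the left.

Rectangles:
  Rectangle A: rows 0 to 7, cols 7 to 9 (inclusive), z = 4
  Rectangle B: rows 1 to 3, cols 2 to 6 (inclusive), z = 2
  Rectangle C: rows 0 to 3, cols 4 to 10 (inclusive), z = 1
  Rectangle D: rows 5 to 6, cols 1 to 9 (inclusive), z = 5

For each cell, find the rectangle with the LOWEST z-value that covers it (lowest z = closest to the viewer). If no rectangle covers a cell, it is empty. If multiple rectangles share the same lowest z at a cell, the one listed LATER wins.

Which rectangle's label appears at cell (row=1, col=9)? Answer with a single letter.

Check cell (1,9):
  A: rows 0-7 cols 7-9 z=4 -> covers; best now A (z=4)
  B: rows 1-3 cols 2-6 -> outside (col miss)
  C: rows 0-3 cols 4-10 z=1 -> covers; best now C (z=1)
  D: rows 5-6 cols 1-9 -> outside (row miss)
Winner: C at z=1

Answer: C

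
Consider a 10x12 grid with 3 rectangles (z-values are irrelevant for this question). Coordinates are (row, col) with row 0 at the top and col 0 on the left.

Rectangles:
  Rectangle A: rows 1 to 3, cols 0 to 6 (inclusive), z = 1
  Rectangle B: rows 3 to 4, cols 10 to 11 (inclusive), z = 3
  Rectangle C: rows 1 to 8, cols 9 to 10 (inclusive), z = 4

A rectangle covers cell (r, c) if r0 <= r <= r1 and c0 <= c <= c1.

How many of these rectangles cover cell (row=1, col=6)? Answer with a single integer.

Check cell (1,6):
  A: rows 1-3 cols 0-6 -> covers
  B: rows 3-4 cols 10-11 -> outside (row miss)
  C: rows 1-8 cols 9-10 -> outside (col miss)
Count covering = 1

Answer: 1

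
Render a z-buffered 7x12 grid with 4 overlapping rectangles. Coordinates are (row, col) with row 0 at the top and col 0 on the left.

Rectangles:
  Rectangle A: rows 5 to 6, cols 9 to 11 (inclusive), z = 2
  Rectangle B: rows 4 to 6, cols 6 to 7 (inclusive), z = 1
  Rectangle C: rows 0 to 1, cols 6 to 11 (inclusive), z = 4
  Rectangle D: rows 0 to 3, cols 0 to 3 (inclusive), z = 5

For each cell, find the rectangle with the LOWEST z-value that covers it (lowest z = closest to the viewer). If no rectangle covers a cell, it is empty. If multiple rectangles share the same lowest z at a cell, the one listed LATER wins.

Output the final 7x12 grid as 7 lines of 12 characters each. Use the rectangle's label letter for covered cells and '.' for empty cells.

DDDD..CCCCCC
DDDD..CCCCCC
DDDD........
DDDD........
......BB....
......BB.AAA
......BB.AAA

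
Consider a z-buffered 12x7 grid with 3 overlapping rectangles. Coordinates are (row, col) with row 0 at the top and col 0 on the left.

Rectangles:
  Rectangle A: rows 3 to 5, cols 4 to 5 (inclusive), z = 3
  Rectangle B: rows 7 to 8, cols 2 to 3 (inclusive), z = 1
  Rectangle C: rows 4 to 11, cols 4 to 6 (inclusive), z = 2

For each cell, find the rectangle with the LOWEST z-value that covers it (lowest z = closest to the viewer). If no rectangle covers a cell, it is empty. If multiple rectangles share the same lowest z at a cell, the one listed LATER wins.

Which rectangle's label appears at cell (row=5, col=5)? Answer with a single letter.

Check cell (5,5):
  A: rows 3-5 cols 4-5 z=3 -> covers; best now A (z=3)
  B: rows 7-8 cols 2-3 -> outside (row miss)
  C: rows 4-11 cols 4-6 z=2 -> covers; best now C (z=2)
Winner: C at z=2

Answer: C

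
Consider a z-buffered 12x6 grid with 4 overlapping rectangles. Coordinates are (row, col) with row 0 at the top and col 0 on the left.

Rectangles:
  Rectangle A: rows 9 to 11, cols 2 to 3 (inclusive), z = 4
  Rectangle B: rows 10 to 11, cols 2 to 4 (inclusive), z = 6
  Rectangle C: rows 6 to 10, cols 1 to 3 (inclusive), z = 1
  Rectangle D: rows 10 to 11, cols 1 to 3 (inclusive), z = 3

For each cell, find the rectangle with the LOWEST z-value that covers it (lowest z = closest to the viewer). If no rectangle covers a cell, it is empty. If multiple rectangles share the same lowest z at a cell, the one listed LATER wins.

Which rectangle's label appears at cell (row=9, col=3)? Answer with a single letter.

Answer: C

Derivation:
Check cell (9,3):
  A: rows 9-11 cols 2-3 z=4 -> covers; best now A (z=4)
  B: rows 10-11 cols 2-4 -> outside (row miss)
  C: rows 6-10 cols 1-3 z=1 -> covers; best now C (z=1)
  D: rows 10-11 cols 1-3 -> outside (row miss)
Winner: C at z=1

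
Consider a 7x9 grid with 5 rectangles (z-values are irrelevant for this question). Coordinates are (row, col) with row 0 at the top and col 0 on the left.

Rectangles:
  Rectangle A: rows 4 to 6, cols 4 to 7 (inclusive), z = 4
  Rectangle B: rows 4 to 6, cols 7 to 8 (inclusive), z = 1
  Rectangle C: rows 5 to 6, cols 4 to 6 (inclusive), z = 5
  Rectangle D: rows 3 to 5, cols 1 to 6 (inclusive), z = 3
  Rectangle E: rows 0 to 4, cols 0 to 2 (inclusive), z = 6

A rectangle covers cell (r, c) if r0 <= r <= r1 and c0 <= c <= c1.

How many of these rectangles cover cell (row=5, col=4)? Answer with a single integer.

Check cell (5,4):
  A: rows 4-6 cols 4-7 -> covers
  B: rows 4-6 cols 7-8 -> outside (col miss)
  C: rows 5-6 cols 4-6 -> covers
  D: rows 3-5 cols 1-6 -> covers
  E: rows 0-4 cols 0-2 -> outside (row miss)
Count covering = 3

Answer: 3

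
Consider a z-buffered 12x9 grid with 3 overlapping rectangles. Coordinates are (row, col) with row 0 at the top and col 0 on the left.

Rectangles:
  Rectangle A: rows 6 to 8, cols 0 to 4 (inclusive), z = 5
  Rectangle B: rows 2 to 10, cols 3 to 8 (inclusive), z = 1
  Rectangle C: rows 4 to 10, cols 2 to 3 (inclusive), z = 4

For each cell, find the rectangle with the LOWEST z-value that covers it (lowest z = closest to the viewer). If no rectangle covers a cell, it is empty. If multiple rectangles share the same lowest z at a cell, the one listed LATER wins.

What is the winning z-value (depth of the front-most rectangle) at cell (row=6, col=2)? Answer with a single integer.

Check cell (6,2):
  A: rows 6-8 cols 0-4 z=5 -> covers; best now A (z=5)
  B: rows 2-10 cols 3-8 -> outside (col miss)
  C: rows 4-10 cols 2-3 z=4 -> covers; best now C (z=4)
Winner: C at z=4

Answer: 4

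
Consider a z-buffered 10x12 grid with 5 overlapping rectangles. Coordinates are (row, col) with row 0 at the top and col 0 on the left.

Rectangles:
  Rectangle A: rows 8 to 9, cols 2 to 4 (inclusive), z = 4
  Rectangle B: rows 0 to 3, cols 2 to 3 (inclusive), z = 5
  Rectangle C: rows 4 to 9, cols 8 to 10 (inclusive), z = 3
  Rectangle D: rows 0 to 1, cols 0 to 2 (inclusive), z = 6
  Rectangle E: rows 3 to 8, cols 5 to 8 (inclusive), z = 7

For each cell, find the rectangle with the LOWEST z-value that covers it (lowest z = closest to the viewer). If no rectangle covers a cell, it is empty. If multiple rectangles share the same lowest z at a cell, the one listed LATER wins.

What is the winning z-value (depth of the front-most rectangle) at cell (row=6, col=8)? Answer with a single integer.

Answer: 3

Derivation:
Check cell (6,8):
  A: rows 8-9 cols 2-4 -> outside (row miss)
  B: rows 0-3 cols 2-3 -> outside (row miss)
  C: rows 4-9 cols 8-10 z=3 -> covers; best now C (z=3)
  D: rows 0-1 cols 0-2 -> outside (row miss)
  E: rows 3-8 cols 5-8 z=7 -> covers; best now C (z=3)
Winner: C at z=3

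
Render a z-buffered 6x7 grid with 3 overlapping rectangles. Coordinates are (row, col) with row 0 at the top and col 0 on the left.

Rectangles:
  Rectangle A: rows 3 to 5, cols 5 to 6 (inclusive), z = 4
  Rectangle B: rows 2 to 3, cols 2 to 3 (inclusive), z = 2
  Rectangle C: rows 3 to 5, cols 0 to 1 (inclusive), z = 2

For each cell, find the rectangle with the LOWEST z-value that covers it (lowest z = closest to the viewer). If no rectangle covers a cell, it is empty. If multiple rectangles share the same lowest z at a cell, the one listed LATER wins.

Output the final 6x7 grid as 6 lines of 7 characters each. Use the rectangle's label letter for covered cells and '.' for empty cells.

.......
.......
..BB...
CCBB.AA
CC...AA
CC...AA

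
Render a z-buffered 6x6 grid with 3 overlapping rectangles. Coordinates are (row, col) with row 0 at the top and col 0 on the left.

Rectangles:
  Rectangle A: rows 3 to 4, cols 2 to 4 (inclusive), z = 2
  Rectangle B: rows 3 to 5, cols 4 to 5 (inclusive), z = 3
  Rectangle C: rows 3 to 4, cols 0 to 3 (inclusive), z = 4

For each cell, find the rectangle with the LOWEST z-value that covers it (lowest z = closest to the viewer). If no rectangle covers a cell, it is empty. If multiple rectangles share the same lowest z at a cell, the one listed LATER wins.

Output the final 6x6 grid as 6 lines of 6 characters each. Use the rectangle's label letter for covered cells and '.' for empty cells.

......
......
......
CCAAAB
CCAAAB
....BB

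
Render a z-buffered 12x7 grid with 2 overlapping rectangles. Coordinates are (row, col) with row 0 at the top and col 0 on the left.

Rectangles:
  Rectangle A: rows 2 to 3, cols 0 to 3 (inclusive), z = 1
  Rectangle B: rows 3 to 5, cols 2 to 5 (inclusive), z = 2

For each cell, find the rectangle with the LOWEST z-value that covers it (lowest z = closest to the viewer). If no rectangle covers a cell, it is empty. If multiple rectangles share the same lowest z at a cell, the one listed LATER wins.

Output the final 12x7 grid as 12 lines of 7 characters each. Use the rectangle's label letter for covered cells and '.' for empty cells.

.......
.......
AAAA...
AAAABB.
..BBBB.
..BBBB.
.......
.......
.......
.......
.......
.......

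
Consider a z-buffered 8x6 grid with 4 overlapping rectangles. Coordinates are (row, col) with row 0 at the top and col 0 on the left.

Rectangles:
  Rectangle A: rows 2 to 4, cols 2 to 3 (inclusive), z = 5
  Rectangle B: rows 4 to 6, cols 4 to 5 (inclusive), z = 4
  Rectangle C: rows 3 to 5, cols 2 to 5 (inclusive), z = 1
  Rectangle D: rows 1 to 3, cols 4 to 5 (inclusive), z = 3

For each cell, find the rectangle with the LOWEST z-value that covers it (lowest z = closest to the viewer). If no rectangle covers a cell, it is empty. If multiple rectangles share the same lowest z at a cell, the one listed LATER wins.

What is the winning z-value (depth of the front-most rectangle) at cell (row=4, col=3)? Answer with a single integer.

Answer: 1

Derivation:
Check cell (4,3):
  A: rows 2-4 cols 2-3 z=5 -> covers; best now A (z=5)
  B: rows 4-6 cols 4-5 -> outside (col miss)
  C: rows 3-5 cols 2-5 z=1 -> covers; best now C (z=1)
  D: rows 1-3 cols 4-5 -> outside (row miss)
Winner: C at z=1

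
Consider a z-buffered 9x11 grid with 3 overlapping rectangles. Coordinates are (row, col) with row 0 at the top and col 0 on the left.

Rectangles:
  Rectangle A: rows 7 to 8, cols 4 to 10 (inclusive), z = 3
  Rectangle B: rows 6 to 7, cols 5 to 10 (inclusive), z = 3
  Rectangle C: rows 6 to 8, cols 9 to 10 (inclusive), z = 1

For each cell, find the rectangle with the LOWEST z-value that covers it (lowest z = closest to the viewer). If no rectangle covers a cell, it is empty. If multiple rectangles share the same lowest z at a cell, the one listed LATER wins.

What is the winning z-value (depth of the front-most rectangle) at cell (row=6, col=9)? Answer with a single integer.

Check cell (6,9):
  A: rows 7-8 cols 4-10 -> outside (row miss)
  B: rows 6-7 cols 5-10 z=3 -> covers; best now B (z=3)
  C: rows 6-8 cols 9-10 z=1 -> covers; best now C (z=1)
Winner: C at z=1

Answer: 1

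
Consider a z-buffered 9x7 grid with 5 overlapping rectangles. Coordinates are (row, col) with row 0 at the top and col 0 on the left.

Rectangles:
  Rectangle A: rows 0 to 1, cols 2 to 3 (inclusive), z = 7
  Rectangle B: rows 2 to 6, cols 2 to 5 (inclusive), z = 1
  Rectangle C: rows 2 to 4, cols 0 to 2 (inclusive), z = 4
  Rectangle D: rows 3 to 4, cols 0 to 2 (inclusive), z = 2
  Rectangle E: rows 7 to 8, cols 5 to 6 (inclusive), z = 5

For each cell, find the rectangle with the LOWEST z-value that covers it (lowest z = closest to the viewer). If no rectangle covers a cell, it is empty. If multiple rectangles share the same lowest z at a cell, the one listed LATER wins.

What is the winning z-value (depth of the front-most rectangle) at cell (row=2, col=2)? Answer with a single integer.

Check cell (2,2):
  A: rows 0-1 cols 2-3 -> outside (row miss)
  B: rows 2-6 cols 2-5 z=1 -> covers; best now B (z=1)
  C: rows 2-4 cols 0-2 z=4 -> covers; best now B (z=1)
  D: rows 3-4 cols 0-2 -> outside (row miss)
  E: rows 7-8 cols 5-6 -> outside (row miss)
Winner: B at z=1

Answer: 1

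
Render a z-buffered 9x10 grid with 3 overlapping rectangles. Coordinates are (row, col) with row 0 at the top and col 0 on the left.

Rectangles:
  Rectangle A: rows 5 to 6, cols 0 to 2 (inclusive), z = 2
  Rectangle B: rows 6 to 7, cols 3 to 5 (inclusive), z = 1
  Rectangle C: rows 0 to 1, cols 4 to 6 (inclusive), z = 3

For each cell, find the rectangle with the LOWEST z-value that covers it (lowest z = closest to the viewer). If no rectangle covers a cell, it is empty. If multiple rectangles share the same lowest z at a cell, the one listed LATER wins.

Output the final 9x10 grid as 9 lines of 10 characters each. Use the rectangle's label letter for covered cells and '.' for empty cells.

....CCC...
....CCC...
..........
..........
..........
AAA.......
AAABBB....
...BBB....
..........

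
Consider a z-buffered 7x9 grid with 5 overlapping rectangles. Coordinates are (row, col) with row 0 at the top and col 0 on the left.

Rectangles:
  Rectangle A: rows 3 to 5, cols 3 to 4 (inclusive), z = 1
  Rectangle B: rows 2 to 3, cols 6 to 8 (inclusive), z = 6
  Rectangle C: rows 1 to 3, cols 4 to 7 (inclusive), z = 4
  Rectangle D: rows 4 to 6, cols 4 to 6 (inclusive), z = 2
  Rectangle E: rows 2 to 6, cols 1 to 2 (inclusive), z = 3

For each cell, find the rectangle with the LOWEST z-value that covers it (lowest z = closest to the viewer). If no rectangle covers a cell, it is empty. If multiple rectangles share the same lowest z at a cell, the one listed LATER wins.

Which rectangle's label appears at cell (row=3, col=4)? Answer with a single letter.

Answer: A

Derivation:
Check cell (3,4):
  A: rows 3-5 cols 3-4 z=1 -> covers; best now A (z=1)
  B: rows 2-3 cols 6-8 -> outside (col miss)
  C: rows 1-3 cols 4-7 z=4 -> covers; best now A (z=1)
  D: rows 4-6 cols 4-6 -> outside (row miss)
  E: rows 2-6 cols 1-2 -> outside (col miss)
Winner: A at z=1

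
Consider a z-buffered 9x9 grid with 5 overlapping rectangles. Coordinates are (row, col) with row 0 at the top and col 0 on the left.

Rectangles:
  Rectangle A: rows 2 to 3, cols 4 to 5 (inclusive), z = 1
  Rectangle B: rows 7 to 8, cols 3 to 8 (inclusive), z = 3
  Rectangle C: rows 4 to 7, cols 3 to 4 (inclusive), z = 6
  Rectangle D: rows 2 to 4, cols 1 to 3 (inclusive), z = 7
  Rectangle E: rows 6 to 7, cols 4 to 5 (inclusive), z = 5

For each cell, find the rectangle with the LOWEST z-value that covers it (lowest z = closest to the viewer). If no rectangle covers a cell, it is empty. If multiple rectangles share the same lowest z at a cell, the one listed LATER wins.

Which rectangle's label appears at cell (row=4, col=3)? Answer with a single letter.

Answer: C

Derivation:
Check cell (4,3):
  A: rows 2-3 cols 4-5 -> outside (row miss)
  B: rows 7-8 cols 3-8 -> outside (row miss)
  C: rows 4-7 cols 3-4 z=6 -> covers; best now C (z=6)
  D: rows 2-4 cols 1-3 z=7 -> covers; best now C (z=6)
  E: rows 6-7 cols 4-5 -> outside (row miss)
Winner: C at z=6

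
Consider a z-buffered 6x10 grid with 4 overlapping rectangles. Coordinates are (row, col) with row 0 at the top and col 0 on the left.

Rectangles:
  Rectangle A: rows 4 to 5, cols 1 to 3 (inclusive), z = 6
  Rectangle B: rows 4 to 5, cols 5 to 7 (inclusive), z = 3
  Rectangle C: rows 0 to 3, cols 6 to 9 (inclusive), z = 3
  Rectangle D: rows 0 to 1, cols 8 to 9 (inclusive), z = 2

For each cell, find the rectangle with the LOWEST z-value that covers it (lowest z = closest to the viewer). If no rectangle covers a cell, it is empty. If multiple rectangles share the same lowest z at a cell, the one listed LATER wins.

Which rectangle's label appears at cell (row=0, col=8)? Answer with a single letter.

Answer: D

Derivation:
Check cell (0,8):
  A: rows 4-5 cols 1-3 -> outside (row miss)
  B: rows 4-5 cols 5-7 -> outside (row miss)
  C: rows 0-3 cols 6-9 z=3 -> covers; best now C (z=3)
  D: rows 0-1 cols 8-9 z=2 -> covers; best now D (z=2)
Winner: D at z=2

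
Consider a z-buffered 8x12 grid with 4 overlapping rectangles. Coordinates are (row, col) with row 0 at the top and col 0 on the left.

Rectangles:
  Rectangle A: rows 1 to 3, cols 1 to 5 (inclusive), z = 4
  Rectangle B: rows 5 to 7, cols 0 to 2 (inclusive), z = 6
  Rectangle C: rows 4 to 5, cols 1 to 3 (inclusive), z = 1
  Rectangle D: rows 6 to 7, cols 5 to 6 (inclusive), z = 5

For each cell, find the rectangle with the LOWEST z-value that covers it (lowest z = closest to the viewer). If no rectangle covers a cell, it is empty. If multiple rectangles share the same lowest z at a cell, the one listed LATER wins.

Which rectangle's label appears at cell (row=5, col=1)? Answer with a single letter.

Check cell (5,1):
  A: rows 1-3 cols 1-5 -> outside (row miss)
  B: rows 5-7 cols 0-2 z=6 -> covers; best now B (z=6)
  C: rows 4-5 cols 1-3 z=1 -> covers; best now C (z=1)
  D: rows 6-7 cols 5-6 -> outside (row miss)
Winner: C at z=1

Answer: C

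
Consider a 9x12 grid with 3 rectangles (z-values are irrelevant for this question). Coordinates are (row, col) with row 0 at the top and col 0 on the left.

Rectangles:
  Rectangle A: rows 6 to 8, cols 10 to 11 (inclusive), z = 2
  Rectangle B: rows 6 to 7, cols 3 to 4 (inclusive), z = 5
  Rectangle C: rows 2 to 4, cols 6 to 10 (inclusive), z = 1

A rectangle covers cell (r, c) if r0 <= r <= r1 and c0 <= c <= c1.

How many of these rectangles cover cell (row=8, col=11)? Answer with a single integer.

Check cell (8,11):
  A: rows 6-8 cols 10-11 -> covers
  B: rows 6-7 cols 3-4 -> outside (row miss)
  C: rows 2-4 cols 6-10 -> outside (row miss)
Count covering = 1

Answer: 1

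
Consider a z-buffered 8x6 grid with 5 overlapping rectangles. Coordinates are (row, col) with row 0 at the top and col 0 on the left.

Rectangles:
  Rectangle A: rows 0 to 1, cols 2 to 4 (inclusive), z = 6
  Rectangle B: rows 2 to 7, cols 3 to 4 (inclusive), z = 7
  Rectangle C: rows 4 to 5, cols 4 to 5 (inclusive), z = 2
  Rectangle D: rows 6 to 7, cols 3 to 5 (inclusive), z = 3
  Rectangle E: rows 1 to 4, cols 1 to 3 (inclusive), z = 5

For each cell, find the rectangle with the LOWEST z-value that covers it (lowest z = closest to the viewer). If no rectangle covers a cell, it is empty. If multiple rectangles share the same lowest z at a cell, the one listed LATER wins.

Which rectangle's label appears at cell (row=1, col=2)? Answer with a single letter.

Check cell (1,2):
  A: rows 0-1 cols 2-4 z=6 -> covers; best now A (z=6)
  B: rows 2-7 cols 3-4 -> outside (row miss)
  C: rows 4-5 cols 4-5 -> outside (row miss)
  D: rows 6-7 cols 3-5 -> outside (row miss)
  E: rows 1-4 cols 1-3 z=5 -> covers; best now E (z=5)
Winner: E at z=5

Answer: E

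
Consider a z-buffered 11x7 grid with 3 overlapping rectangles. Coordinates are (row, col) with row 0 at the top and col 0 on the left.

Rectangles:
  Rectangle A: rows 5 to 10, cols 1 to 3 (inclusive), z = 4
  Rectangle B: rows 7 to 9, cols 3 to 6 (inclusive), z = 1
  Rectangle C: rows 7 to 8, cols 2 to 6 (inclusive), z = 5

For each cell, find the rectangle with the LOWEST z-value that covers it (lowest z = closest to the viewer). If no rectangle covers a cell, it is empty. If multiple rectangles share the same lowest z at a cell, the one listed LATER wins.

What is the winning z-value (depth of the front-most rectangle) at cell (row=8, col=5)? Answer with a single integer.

Check cell (8,5):
  A: rows 5-10 cols 1-3 -> outside (col miss)
  B: rows 7-9 cols 3-6 z=1 -> covers; best now B (z=1)
  C: rows 7-8 cols 2-6 z=5 -> covers; best now B (z=1)
Winner: B at z=1

Answer: 1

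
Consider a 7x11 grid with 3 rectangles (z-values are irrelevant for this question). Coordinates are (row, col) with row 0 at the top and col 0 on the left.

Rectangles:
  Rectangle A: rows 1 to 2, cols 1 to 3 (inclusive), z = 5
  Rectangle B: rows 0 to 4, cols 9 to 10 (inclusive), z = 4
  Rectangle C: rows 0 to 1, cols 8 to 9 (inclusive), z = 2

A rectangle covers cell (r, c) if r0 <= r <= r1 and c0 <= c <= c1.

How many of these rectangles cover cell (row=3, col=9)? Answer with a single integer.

Answer: 1

Derivation:
Check cell (3,9):
  A: rows 1-2 cols 1-3 -> outside (row miss)
  B: rows 0-4 cols 9-10 -> covers
  C: rows 0-1 cols 8-9 -> outside (row miss)
Count covering = 1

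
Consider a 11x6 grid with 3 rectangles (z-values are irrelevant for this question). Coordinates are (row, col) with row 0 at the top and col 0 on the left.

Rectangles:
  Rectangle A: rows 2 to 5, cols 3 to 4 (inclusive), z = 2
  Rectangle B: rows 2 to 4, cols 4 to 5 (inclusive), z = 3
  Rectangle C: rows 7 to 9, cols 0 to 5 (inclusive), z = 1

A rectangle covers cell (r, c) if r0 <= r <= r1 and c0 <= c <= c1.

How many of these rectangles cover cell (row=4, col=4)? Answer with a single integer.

Check cell (4,4):
  A: rows 2-5 cols 3-4 -> covers
  B: rows 2-4 cols 4-5 -> covers
  C: rows 7-9 cols 0-5 -> outside (row miss)
Count covering = 2

Answer: 2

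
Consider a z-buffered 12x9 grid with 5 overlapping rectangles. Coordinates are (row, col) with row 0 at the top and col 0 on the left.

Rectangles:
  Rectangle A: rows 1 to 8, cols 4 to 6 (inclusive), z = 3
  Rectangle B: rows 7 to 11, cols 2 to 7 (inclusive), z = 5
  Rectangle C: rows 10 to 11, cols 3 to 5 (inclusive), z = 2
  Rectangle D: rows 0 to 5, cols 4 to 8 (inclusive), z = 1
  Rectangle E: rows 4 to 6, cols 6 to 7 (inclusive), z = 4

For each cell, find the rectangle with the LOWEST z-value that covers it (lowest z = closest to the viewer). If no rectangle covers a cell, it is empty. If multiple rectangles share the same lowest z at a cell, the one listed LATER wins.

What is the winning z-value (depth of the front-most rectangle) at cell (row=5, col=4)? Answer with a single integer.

Check cell (5,4):
  A: rows 1-8 cols 4-6 z=3 -> covers; best now A (z=3)
  B: rows 7-11 cols 2-7 -> outside (row miss)
  C: rows 10-11 cols 3-5 -> outside (row miss)
  D: rows 0-5 cols 4-8 z=1 -> covers; best now D (z=1)
  E: rows 4-6 cols 6-7 -> outside (col miss)
Winner: D at z=1

Answer: 1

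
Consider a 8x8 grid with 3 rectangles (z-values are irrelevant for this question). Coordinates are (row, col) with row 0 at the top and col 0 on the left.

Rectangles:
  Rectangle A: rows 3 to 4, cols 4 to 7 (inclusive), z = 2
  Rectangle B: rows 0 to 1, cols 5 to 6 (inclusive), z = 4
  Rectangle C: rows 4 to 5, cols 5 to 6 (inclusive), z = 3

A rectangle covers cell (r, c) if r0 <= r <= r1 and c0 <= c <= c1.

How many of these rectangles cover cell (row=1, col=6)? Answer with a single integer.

Answer: 1

Derivation:
Check cell (1,6):
  A: rows 3-4 cols 4-7 -> outside (row miss)
  B: rows 0-1 cols 5-6 -> covers
  C: rows 4-5 cols 5-6 -> outside (row miss)
Count covering = 1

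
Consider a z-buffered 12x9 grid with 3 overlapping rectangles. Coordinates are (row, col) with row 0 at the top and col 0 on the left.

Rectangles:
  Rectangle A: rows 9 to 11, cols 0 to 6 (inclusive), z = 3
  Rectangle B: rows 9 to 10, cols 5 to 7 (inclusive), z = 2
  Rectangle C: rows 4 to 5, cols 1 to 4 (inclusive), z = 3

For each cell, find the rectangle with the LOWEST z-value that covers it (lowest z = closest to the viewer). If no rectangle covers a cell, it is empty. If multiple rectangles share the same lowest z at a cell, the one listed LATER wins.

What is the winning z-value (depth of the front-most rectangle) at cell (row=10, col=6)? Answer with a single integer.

Check cell (10,6):
  A: rows 9-11 cols 0-6 z=3 -> covers; best now A (z=3)
  B: rows 9-10 cols 5-7 z=2 -> covers; best now B (z=2)
  C: rows 4-5 cols 1-4 -> outside (row miss)
Winner: B at z=2

Answer: 2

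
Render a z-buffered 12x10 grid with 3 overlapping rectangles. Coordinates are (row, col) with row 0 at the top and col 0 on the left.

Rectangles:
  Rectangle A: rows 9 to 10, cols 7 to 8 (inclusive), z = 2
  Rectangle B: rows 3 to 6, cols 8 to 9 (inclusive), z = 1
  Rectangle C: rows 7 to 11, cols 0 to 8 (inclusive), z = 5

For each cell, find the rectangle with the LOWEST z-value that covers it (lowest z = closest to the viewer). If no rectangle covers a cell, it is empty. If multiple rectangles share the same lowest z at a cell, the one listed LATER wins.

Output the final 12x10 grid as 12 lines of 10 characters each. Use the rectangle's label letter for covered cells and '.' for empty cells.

..........
..........
..........
........BB
........BB
........BB
........BB
CCCCCCCCC.
CCCCCCCCC.
CCCCCCCAA.
CCCCCCCAA.
CCCCCCCCC.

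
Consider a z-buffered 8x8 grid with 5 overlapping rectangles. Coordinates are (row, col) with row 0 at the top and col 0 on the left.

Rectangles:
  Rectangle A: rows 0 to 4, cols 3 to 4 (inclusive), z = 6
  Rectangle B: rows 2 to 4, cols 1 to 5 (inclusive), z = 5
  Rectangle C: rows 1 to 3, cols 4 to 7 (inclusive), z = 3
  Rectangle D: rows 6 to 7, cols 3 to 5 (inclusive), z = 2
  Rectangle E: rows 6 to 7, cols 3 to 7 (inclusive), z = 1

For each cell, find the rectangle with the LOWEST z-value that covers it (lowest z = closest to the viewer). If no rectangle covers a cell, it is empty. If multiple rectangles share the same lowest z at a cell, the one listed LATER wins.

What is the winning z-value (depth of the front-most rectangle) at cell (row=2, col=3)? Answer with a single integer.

Answer: 5

Derivation:
Check cell (2,3):
  A: rows 0-4 cols 3-4 z=6 -> covers; best now A (z=6)
  B: rows 2-4 cols 1-5 z=5 -> covers; best now B (z=5)
  C: rows 1-3 cols 4-7 -> outside (col miss)
  D: rows 6-7 cols 3-5 -> outside (row miss)
  E: rows 6-7 cols 3-7 -> outside (row miss)
Winner: B at z=5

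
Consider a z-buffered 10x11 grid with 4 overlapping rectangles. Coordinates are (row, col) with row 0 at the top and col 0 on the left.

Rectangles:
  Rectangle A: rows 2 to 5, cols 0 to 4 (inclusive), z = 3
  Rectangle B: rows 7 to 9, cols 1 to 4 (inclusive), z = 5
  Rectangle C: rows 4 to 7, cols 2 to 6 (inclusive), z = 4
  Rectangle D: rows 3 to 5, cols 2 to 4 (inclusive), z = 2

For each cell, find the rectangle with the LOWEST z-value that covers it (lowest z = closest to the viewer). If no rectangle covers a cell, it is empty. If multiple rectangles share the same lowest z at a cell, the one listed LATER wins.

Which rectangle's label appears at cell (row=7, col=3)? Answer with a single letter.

Answer: C

Derivation:
Check cell (7,3):
  A: rows 2-5 cols 0-4 -> outside (row miss)
  B: rows 7-9 cols 1-4 z=5 -> covers; best now B (z=5)
  C: rows 4-7 cols 2-6 z=4 -> covers; best now C (z=4)
  D: rows 3-5 cols 2-4 -> outside (row miss)
Winner: C at z=4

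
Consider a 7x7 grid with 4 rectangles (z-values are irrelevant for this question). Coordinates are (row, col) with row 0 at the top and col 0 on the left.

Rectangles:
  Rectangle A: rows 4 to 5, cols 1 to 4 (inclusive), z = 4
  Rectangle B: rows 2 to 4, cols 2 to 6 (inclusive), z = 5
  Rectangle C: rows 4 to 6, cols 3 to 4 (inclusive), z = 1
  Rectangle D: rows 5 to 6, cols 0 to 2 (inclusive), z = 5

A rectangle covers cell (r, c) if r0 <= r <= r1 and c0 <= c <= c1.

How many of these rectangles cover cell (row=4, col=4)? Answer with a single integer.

Answer: 3

Derivation:
Check cell (4,4):
  A: rows 4-5 cols 1-4 -> covers
  B: rows 2-4 cols 2-6 -> covers
  C: rows 4-6 cols 3-4 -> covers
  D: rows 5-6 cols 0-2 -> outside (row miss)
Count covering = 3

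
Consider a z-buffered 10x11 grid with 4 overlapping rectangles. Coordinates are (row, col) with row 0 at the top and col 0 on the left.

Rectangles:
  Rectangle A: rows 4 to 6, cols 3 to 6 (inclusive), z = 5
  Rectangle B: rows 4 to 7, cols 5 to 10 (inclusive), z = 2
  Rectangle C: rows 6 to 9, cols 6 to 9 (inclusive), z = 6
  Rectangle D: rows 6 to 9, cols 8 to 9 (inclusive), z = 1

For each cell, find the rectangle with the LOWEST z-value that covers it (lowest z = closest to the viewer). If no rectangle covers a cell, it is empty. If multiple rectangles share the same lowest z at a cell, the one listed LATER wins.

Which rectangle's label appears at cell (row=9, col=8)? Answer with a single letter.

Check cell (9,8):
  A: rows 4-6 cols 3-6 -> outside (row miss)
  B: rows 4-7 cols 5-10 -> outside (row miss)
  C: rows 6-9 cols 6-9 z=6 -> covers; best now C (z=6)
  D: rows 6-9 cols 8-9 z=1 -> covers; best now D (z=1)
Winner: D at z=1

Answer: D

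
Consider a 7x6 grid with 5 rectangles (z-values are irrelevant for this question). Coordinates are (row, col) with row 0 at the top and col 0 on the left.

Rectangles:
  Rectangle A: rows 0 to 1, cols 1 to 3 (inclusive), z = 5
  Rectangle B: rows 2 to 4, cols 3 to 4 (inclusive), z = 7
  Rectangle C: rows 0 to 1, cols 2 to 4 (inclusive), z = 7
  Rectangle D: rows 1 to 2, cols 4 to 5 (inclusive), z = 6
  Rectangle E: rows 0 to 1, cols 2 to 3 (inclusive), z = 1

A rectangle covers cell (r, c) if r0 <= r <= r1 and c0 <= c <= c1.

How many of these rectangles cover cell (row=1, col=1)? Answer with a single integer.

Answer: 1

Derivation:
Check cell (1,1):
  A: rows 0-1 cols 1-3 -> covers
  B: rows 2-4 cols 3-4 -> outside (row miss)
  C: rows 0-1 cols 2-4 -> outside (col miss)
  D: rows 1-2 cols 4-5 -> outside (col miss)
  E: rows 0-1 cols 2-3 -> outside (col miss)
Count covering = 1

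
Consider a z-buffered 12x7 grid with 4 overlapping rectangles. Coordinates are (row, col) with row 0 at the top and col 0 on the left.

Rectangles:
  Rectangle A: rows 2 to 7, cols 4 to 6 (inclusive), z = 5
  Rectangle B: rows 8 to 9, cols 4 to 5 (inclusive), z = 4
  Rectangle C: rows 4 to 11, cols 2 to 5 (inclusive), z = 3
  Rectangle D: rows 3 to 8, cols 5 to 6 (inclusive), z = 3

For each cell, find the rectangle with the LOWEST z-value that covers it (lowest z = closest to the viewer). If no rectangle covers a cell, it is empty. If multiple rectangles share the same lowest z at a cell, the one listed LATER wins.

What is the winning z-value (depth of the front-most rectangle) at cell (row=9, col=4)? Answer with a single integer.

Answer: 3

Derivation:
Check cell (9,4):
  A: rows 2-7 cols 4-6 -> outside (row miss)
  B: rows 8-9 cols 4-5 z=4 -> covers; best now B (z=4)
  C: rows 4-11 cols 2-5 z=3 -> covers; best now C (z=3)
  D: rows 3-8 cols 5-6 -> outside (row miss)
Winner: C at z=3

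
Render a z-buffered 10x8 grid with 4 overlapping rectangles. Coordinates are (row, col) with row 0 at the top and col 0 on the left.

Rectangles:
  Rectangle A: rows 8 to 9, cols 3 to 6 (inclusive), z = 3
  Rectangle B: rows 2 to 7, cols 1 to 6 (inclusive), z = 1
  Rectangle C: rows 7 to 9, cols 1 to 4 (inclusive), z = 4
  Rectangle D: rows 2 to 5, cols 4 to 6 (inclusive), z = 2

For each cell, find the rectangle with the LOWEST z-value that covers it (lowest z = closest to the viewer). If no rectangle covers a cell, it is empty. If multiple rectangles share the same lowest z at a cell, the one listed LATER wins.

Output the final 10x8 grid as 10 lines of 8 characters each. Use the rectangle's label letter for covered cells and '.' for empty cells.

........
........
.BBBBBB.
.BBBBBB.
.BBBBBB.
.BBBBBB.
.BBBBBB.
.BBBBBB.
.CCAAAA.
.CCAAAA.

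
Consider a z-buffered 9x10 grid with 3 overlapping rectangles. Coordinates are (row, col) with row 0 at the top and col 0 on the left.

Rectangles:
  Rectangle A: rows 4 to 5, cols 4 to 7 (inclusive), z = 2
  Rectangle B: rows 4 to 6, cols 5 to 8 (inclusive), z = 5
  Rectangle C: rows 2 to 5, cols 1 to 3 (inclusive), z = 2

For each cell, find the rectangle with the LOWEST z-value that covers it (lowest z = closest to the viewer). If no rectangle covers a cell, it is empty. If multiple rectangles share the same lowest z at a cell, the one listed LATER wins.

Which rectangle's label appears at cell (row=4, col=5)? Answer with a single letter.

Check cell (4,5):
  A: rows 4-5 cols 4-7 z=2 -> covers; best now A (z=2)
  B: rows 4-6 cols 5-8 z=5 -> covers; best now A (z=2)
  C: rows 2-5 cols 1-3 -> outside (col miss)
Winner: A at z=2

Answer: A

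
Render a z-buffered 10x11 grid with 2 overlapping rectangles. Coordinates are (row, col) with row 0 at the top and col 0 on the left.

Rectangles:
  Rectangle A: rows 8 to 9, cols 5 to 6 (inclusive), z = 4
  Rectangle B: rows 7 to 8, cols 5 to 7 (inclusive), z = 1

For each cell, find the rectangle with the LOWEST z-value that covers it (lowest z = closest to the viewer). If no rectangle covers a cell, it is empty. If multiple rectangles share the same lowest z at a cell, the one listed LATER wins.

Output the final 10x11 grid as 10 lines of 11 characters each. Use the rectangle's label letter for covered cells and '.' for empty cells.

...........
...........
...........
...........
...........
...........
...........
.....BBB...
.....BBB...
.....AA....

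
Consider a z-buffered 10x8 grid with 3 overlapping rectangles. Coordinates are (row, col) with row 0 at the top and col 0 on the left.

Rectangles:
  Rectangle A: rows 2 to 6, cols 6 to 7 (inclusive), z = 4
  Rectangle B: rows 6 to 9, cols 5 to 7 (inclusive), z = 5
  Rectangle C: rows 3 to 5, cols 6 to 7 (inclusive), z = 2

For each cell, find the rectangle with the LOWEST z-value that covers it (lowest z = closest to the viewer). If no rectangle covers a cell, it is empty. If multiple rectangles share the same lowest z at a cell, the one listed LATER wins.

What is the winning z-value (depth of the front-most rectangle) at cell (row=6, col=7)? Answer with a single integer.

Answer: 4

Derivation:
Check cell (6,7):
  A: rows 2-6 cols 6-7 z=4 -> covers; best now A (z=4)
  B: rows 6-9 cols 5-7 z=5 -> covers; best now A (z=4)
  C: rows 3-5 cols 6-7 -> outside (row miss)
Winner: A at z=4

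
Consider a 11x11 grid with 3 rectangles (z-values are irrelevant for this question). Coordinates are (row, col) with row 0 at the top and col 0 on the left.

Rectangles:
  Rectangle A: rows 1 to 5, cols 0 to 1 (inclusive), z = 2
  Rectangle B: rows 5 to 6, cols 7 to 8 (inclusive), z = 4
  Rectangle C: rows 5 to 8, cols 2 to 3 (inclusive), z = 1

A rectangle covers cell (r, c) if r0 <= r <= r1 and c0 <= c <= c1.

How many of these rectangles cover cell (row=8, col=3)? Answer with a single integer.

Answer: 1

Derivation:
Check cell (8,3):
  A: rows 1-5 cols 0-1 -> outside (row miss)
  B: rows 5-6 cols 7-8 -> outside (row miss)
  C: rows 5-8 cols 2-3 -> covers
Count covering = 1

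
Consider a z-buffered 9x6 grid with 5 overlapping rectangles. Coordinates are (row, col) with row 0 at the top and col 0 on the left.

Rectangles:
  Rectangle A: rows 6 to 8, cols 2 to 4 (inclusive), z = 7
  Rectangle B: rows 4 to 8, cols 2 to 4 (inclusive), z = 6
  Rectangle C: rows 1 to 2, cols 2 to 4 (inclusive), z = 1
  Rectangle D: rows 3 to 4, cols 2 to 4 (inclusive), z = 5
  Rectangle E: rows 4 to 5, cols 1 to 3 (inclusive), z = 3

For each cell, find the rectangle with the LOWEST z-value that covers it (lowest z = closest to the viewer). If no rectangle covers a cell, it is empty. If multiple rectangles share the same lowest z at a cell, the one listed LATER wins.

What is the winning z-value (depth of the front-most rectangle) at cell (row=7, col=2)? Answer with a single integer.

Check cell (7,2):
  A: rows 6-8 cols 2-4 z=7 -> covers; best now A (z=7)
  B: rows 4-8 cols 2-4 z=6 -> covers; best now B (z=6)
  C: rows 1-2 cols 2-4 -> outside (row miss)
  D: rows 3-4 cols 2-4 -> outside (row miss)
  E: rows 4-5 cols 1-3 -> outside (row miss)
Winner: B at z=6

Answer: 6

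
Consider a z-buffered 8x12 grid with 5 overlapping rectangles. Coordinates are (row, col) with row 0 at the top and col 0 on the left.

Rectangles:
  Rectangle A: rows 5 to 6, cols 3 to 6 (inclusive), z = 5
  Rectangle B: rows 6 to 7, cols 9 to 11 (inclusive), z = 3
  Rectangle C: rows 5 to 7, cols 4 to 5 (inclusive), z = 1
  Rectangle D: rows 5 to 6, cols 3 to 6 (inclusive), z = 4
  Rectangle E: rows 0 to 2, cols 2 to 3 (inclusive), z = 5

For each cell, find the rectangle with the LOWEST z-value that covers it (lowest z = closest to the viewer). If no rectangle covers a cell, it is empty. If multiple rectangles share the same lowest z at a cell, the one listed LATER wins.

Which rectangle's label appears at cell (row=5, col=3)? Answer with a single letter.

Answer: D

Derivation:
Check cell (5,3):
  A: rows 5-6 cols 3-6 z=5 -> covers; best now A (z=5)
  B: rows 6-7 cols 9-11 -> outside (row miss)
  C: rows 5-7 cols 4-5 -> outside (col miss)
  D: rows 5-6 cols 3-6 z=4 -> covers; best now D (z=4)
  E: rows 0-2 cols 2-3 -> outside (row miss)
Winner: D at z=4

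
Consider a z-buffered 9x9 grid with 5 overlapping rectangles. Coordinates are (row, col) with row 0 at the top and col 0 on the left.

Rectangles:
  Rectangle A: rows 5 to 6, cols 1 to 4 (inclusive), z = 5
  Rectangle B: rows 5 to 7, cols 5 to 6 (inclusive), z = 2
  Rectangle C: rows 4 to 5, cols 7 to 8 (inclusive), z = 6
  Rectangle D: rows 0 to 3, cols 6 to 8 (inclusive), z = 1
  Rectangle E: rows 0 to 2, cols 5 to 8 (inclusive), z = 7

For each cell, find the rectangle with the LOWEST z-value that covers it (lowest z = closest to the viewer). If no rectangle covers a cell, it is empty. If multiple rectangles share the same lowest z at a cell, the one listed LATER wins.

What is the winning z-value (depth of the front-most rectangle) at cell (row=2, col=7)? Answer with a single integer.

Check cell (2,7):
  A: rows 5-6 cols 1-4 -> outside (row miss)
  B: rows 5-7 cols 5-6 -> outside (row miss)
  C: rows 4-5 cols 7-8 -> outside (row miss)
  D: rows 0-3 cols 6-8 z=1 -> covers; best now D (z=1)
  E: rows 0-2 cols 5-8 z=7 -> covers; best now D (z=1)
Winner: D at z=1

Answer: 1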